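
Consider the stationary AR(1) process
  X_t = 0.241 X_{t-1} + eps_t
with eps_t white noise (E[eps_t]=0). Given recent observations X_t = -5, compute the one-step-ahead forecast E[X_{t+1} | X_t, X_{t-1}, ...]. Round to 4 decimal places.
E[X_{t+1} \mid \mathcal F_t] = -1.2050

For an AR(p) model X_t = c + sum_i phi_i X_{t-i} + eps_t, the
one-step-ahead conditional mean is
  E[X_{t+1} | X_t, ...] = c + sum_i phi_i X_{t+1-i}.
Substitute known values:
  E[X_{t+1} | ...] = (0.241) * (-5)
                   = -1.2050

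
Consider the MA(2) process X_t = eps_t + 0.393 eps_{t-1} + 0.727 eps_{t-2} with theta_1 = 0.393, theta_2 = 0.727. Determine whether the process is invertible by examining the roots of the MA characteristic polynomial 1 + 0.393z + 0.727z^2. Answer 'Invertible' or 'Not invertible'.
\text{Invertible}

The MA(q) characteristic polynomial is P(z) = 1 + 0.393z + 0.727z^2.
Invertibility requires all roots to lie outside the unit circle, i.e. |z| > 1 for every root.
Set 1 + (0.393) z + (0.727) z^2 = 0, i.e. a z^2 + b z + c = 0 with a = 0.727, b = 0.393, c = 1.
Discriminant D = b^2 - 4ac = (0.393)^2 - 4*(0.727)*1 = 0.154449 - (2.908) = -2.753551.
D < 0, so the roots are the complex-conjugate pair z = (-b +/- i sqrt(-D)) / (2a) = -0.2703 +/- 1.1413i.
For a conjugate pair |z|^2 = z * conj(z) = (product of roots) = c/a = 1/(0.727) = 1.375516, so |z| = sqrt(1.375516) = 1.1728 for both roots.
Moduli of all roots: 1.1728, 1.1728.
All moduli strictly greater than 1? Yes.
Verdict: Invertible.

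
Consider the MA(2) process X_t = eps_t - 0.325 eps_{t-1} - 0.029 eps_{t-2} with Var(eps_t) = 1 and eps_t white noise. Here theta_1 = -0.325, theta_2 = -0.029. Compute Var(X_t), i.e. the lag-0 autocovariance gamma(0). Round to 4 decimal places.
\gamma(0) = 1.1065

For an MA(q) process X_t = eps_t + sum_i theta_i eps_{t-i} with
Var(eps_t) = sigma^2, the variance is
  gamma(0) = sigma^2 * (1 + sum_i theta_i^2).
  sum_i theta_i^2 = (-0.325)^2 + (-0.029)^2 = 0.105625 + 0.000841 = 0.106466.
  gamma(0) = 1 * (1 + 0.106466) = 1 * 1.106466 = 1.106466, which rounds to 1.1065.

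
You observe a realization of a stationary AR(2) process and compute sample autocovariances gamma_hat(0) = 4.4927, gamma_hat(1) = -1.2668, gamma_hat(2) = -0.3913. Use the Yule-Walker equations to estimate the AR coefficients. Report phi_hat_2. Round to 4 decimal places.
\hat\phi_{2} = -0.1810

The Yule-Walker equations for an AR(p) process read, in matrix form,
  Gamma_p phi = r_p,   with   (Gamma_p)_{ij} = gamma(|i - j|),
                       (r_p)_i = gamma(i),   i,j = 1..p.
Substitute the sample gammas (Toeplitz matrix and right-hand side of size 2):
  Gamma_p = [[4.4927, -1.2668], [-1.2668, 4.4927]]
  r_p     = [-1.2668, -0.3913]
Written out:
  4.4927 phi_1 - 1.2668 phi_2 = -1.2668
  -1.2668 phi_1 + 4.4927 phi_2 = -0.3913
Solve by Cramer's rule:
  det = gamma(0)^2 - gamma(1)^2 = (4.4927)^2 - (-1.2668)^2 = 20.18435329 - 1.60478224 = 18.57957105
  phi_hat_1 = [gamma(1) gamma(0) - gamma(1) gamma(2)] / det = [(-1.2668)(4.4927) - (-1.2668)(-0.3913)] / 18.57957105 = -6.1870512 / 18.57957105 = -0.333
  phi_hat_2 = [gamma(0) gamma(2) - gamma(1)^2] / det = [(4.4927)(-0.3913) - (-1.2668)^2] / 18.57957105 = -3.36277575 / 18.57957105 = -0.181
So phi_hat = [-0.3330, -0.1810].
Therefore phi_hat_2 = -0.1810.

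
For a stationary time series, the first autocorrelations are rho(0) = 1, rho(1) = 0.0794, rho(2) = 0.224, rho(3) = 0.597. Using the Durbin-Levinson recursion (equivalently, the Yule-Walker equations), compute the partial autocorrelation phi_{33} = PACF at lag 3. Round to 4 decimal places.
\phi_{33} = 0.5980

The PACF at lag k is phi_{kk}, the last component of the solution
to the Yule-Walker system G_k phi = r_k where
  (G_k)_{ij} = rho(|i - j|), (r_k)_i = rho(i), i,j = 1..k.
Equivalently, Durbin-Levinson gives phi_{kk} iteratively:
  phi_{11} = rho(1)
  phi_{kk} = [rho(k) - sum_{j=1..k-1} phi_{k-1,j} rho(k-j)]
            / [1 - sum_{j=1..k-1} phi_{k-1,j} rho(j)],
  phi_{k,j} = phi_{k-1,j} - phi_{kk} phi_{k-1,k-j},  j = 1..k-1.
Step k = 1:
  phi_11 = rho(1) = 0.0794.
Step k = 2:
  phi_22 = [rho(2) - phi_11 rho(1)] / [1 - phi_11 rho(1)] = [0.224 - (0.0794)(0.0794)] / [1 - (0.0794)(0.0794)]
         = 0.21769564 / 0.99369564 = 0.219077.
  Update: phi_21 = phi_11 - phi_22 phi_11 = 0.0794 - (0.219077)(0.0794) = 0.062005.
Step k = 3:
  phi_33 = [rho(3) - phi_21 rho(2) - phi_22 rho(1)] / [1 - phi_21 rho(1) - phi_22 rho(2)]
    numerator   = 0.597 - (0.062005)(0.224) - (0.219077)(0.0794) = 0.56571612
    denominator = 1 - (0.062005)(0.0794) - (0.219077)(0.224) = 0.94600358
  phi_33 = 0.56571612 / 0.94600358 = 0.598.
Therefore phi_{33} = 0.5980.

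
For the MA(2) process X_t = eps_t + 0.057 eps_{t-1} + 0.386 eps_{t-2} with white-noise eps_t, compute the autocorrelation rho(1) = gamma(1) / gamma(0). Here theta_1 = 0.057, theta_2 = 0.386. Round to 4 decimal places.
\rho(1) = 0.0686

For an MA(q) process with theta_0 = 1, the autocovariance is
  gamma(k) = sigma^2 * sum_{i=0..q-k} theta_i * theta_{i+k},
and rho(k) = gamma(k) / gamma(0). Sigma^2 cancels.
  numerator   = (1)*(0.057) + (0.057)*(0.386) = 0.079002.
  denominator = (1)^2 + (0.057)^2 + (0.386)^2 = 1.152245.
  rho(1) = 0.079002 / 1.152245 = 0.0686.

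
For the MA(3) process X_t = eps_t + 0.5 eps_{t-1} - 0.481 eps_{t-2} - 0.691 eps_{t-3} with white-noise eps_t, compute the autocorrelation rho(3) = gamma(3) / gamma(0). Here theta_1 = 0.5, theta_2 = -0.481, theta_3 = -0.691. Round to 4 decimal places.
\rho(3) = -0.3528

For an MA(q) process with theta_0 = 1, the autocovariance is
  gamma(k) = sigma^2 * sum_{i=0..q-k} theta_i * theta_{i+k},
and rho(k) = gamma(k) / gamma(0). Sigma^2 cancels.
  numerator   = (1)*(-0.691) = -0.691.
  denominator = (1)^2 + (0.5)^2 + (-0.481)^2 + (-0.691)^2 = 1.958842.
  rho(3) = -0.691 / 1.958842 = -0.3528.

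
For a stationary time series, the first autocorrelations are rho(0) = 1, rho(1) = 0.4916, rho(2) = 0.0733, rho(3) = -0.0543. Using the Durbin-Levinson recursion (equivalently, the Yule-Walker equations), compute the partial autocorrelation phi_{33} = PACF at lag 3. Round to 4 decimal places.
\phi_{33} = 0.0150

The PACF at lag k is phi_{kk}, the last component of the solution
to the Yule-Walker system G_k phi = r_k where
  (G_k)_{ij} = rho(|i - j|), (r_k)_i = rho(i), i,j = 1..k.
Equivalently, Durbin-Levinson gives phi_{kk} iteratively:
  phi_{11} = rho(1)
  phi_{kk} = [rho(k) - sum_{j=1..k-1} phi_{k-1,j} rho(k-j)]
            / [1 - sum_{j=1..k-1} phi_{k-1,j} rho(j)],
  phi_{k,j} = phi_{k-1,j} - phi_{kk} phi_{k-1,k-j},  j = 1..k-1.
Step k = 1:
  phi_11 = rho(1) = 0.4916.
Step k = 2:
  phi_22 = [rho(2) - phi_11 rho(1)] / [1 - phi_11 rho(1)] = [0.0733 - (0.4916)(0.4916)] / [1 - (0.4916)(0.4916)]
         = -0.16837056 / 0.75832944 = -0.222028.
  Update: phi_21 = phi_11 - phi_22 phi_11 = 0.4916 - (-0.222028)(0.4916) = 0.600749.
Step k = 3:
  phi_33 = [rho(3) - phi_21 rho(2) - phi_22 rho(1)] / [1 - phi_21 rho(1) - phi_22 rho(2)]
    numerator   = -0.0543 - (0.600749)(0.0733) - (-0.222028)(0.4916) = 0.01081418
    denominator = 1 - (0.600749)(0.4916) - (-0.222028)(0.0733) = 0.72094642
  phi_33 = 0.01081418 / 0.72094642 = 0.015.
Therefore phi_{33} = 0.0150.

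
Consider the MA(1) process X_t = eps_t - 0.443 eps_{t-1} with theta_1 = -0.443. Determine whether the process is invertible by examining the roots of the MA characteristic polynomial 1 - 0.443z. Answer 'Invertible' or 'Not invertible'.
\text{Invertible}

The MA(q) characteristic polynomial is P(z) = 1 - 0.443z.
Invertibility requires all roots to lie outside the unit circle, i.e. |z| > 1 for every root.
This is linear in z: 1 + (-0.443) z = 0  =>  z = -1/(-0.443) = 2.257336,  |z| = 2.257336.
Moduli of all roots: 2.2573.
All moduli strictly greater than 1? Yes.
Verdict: Invertible.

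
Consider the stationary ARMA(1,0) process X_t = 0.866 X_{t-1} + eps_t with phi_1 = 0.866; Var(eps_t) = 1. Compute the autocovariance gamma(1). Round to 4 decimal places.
\gamma(1) = 3.4634

Multiply the model equation by X_{t-k} and take expectations. With theta_0 = psi_0 = 1 and psi_j the MA(infinity) weights, this gives
  gamma(k) - sum_i phi_i gamma(k-i) = c_k,
  c_k = sigma^2 * sum_{j=k..q} theta_j psi_{j-k}   (c_k = 0 for k > q),
using gamma(-m) = gamma(m).
Pure AR (q = 0): c_0 = sigma^2 = 1, c_k = 0 for k >= 1.
Equations for k = 0 and k = 1 (AR order 1):
  gamma(0) = phi_1 gamma(1) + c_0
  gamma(1) = phi_1 gamma(0) + c_1
Substituting the second into the first: gamma(0) (1 - phi_1^2) = c_0 + phi_1 c_1, so
  gamma(0) = c_0 / (1 - phi_1^2) = 1 / (1 - (0.866)^2) = 1 / 0.250044 = 3.999296.
  gamma(1) = phi_1 gamma(0) = (0.866)(3.999296) = 3.46339.
Therefore gamma(1) = 3.4634 (to 4 decimal places).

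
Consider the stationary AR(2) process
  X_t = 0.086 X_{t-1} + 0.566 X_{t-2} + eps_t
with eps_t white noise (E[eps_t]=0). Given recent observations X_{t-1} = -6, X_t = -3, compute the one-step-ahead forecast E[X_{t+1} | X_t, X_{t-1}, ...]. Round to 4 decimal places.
E[X_{t+1} \mid \mathcal F_t] = -3.6540

For an AR(p) model X_t = c + sum_i phi_i X_{t-i} + eps_t, the
one-step-ahead conditional mean is
  E[X_{t+1} | X_t, ...] = c + sum_i phi_i X_{t+1-i}.
Substitute known values:
  E[X_{t+1} | ...] = (0.086) * (-3) + (0.566) * (-6)
                   = -3.6540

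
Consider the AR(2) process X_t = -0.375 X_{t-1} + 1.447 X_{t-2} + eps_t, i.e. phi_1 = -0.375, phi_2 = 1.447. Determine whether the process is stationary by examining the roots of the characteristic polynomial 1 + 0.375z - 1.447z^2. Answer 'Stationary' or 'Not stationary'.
\text{Not stationary}

The AR(p) characteristic polynomial is P(z) = 1 + 0.375z - 1.447z^2.
Stationarity requires all roots to lie outside the unit circle, i.e. |z| > 1 for every root.
Set 1 + (0.375) z + (-1.447) z^2 = 0, i.e. a z^2 + b z + c = 0 with a = -1.447, b = 0.375, c = 1.
Discriminant D = b^2 - 4ac = (0.375)^2 - 4*(-1.447)*1 = 0.140625 - (-5.788) = 5.928625.
D >= 0, so the roots are real: z = (-b +/- sqrt(D)) / (2a) = (-0.375 +/- 2.434877) / (-2.894).
  z_1 = (-0.375 + 2.434877) / (-2.894) = -0.7118,   |z_1| = 0.7118.
  z_2 = (-0.375 - 2.434877) / (-2.894) = 0.9709,   |z_2| = 0.9709.
Moduli of all roots: 0.7118, 0.9709.
All moduli strictly greater than 1? No.
Verdict: Not stationary.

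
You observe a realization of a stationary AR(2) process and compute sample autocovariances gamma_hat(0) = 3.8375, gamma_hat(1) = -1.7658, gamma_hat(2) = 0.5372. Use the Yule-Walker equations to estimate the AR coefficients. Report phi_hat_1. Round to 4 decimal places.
\hat\phi_{1} = -0.5020

The Yule-Walker equations for an AR(p) process read, in matrix form,
  Gamma_p phi = r_p,   with   (Gamma_p)_{ij} = gamma(|i - j|),
                       (r_p)_i = gamma(i),   i,j = 1..p.
Substitute the sample gammas (Toeplitz matrix and right-hand side of size 2):
  Gamma_p = [[3.8375, -1.7658], [-1.7658, 3.8375]]
  r_p     = [-1.7658, 0.5372]
Written out:
  3.8375 phi_1 - 1.7658 phi_2 = -1.7658
  -1.7658 phi_1 + 3.8375 phi_2 = 0.5372
Solve by Cramer's rule:
  det = gamma(0)^2 - gamma(1)^2 = (3.8375)^2 - (-1.7658)^2 = 14.72640625 - 3.11804964 = 11.60835661
  phi_hat_1 = [gamma(1) gamma(0) - gamma(1) gamma(2)] / det = [(-1.7658)(3.8375) - (-1.7658)(0.5372)] / 11.60835661 = -5.82766974 / 11.60835661 = -0.502
  phi_hat_2 = [gamma(0) gamma(2) - gamma(1)^2] / det = [(3.8375)(0.5372) - (-1.7658)^2] / 11.60835661 = -1.05654464 / 11.60835661 = -0.091
So phi_hat = [-0.5020, -0.0910].
Therefore phi_hat_1 = -0.5020.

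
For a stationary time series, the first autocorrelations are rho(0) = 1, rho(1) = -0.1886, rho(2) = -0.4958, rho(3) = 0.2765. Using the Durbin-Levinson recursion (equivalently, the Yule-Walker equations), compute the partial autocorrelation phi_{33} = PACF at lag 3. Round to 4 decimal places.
\phi_{33} = 0.0410

The PACF at lag k is phi_{kk}, the last component of the solution
to the Yule-Walker system G_k phi = r_k where
  (G_k)_{ij} = rho(|i - j|), (r_k)_i = rho(i), i,j = 1..k.
Equivalently, Durbin-Levinson gives phi_{kk} iteratively:
  phi_{11} = rho(1)
  phi_{kk} = [rho(k) - sum_{j=1..k-1} phi_{k-1,j} rho(k-j)]
            / [1 - sum_{j=1..k-1} phi_{k-1,j} rho(j)],
  phi_{k,j} = phi_{k-1,j} - phi_{kk} phi_{k-1,k-j},  j = 1..k-1.
Step k = 1:
  phi_11 = rho(1) = -0.1886.
Step k = 2:
  phi_22 = [rho(2) - phi_11 rho(1)] / [1 - phi_11 rho(1)] = [-0.4958 - (-0.1886)(-0.1886)] / [1 - (-0.1886)(-0.1886)]
         = -0.53136996 / 0.96443004 = -0.550968.
  Update: phi_21 = phi_11 - phi_22 phi_11 = -0.1886 - (-0.550968)(-0.1886) = -0.292513.
Step k = 3:
  phi_33 = [rho(3) - phi_21 rho(2) - phi_22 rho(1)] / [1 - phi_21 rho(1) - phi_22 rho(2)]
    numerator   = 0.2765 - (-0.292513)(-0.4958) - (-0.550968)(-0.1886) = 0.02755974
    denominator = 1 - (-0.292513)(-0.1886) - (-0.550968)(-0.4958) = 0.67166227
  phi_33 = 0.02755974 / 0.67166227 = 0.041.
Therefore phi_{33} = 0.0410.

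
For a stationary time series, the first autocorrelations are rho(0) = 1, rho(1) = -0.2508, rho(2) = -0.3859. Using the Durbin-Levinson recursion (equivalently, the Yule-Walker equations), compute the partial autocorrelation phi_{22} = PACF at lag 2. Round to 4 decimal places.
\phi_{22} = -0.4789

The PACF at lag k is phi_{kk}, the last component of the solution
to the Yule-Walker system G_k phi = r_k where
  (G_k)_{ij} = rho(|i - j|), (r_k)_i = rho(i), i,j = 1..k.
Equivalently, Durbin-Levinson gives phi_{kk} iteratively:
  phi_{11} = rho(1)
  phi_{kk} = [rho(k) - sum_{j=1..k-1} phi_{k-1,j} rho(k-j)]
            / [1 - sum_{j=1..k-1} phi_{k-1,j} rho(j)],
  phi_{k,j} = phi_{k-1,j} - phi_{kk} phi_{k-1,k-j},  j = 1..k-1.
Step k = 1:
  phi_11 = rho(1) = -0.2508.
Step k = 2:
  phi_22 = [rho(2) - phi_11 rho(1)] / [1 - phi_11 rho(1)] = [-0.3859 - (-0.2508)(-0.2508)] / [1 - (-0.2508)(-0.2508)]
         = -0.44880064 / 0.93709936 = -0.4789.
Therefore phi_{22} = -0.4789.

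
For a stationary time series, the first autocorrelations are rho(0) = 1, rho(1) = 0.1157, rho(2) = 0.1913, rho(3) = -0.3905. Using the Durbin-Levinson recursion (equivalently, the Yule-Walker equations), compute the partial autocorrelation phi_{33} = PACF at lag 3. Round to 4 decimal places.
\phi_{33} = -0.4500

The PACF at lag k is phi_{kk}, the last component of the solution
to the Yule-Walker system G_k phi = r_k where
  (G_k)_{ij} = rho(|i - j|), (r_k)_i = rho(i), i,j = 1..k.
Equivalently, Durbin-Levinson gives phi_{kk} iteratively:
  phi_{11} = rho(1)
  phi_{kk} = [rho(k) - sum_{j=1..k-1} phi_{k-1,j} rho(k-j)]
            / [1 - sum_{j=1..k-1} phi_{k-1,j} rho(j)],
  phi_{k,j} = phi_{k-1,j} - phi_{kk} phi_{k-1,k-j},  j = 1..k-1.
Step k = 1:
  phi_11 = rho(1) = 0.1157.
Step k = 2:
  phi_22 = [rho(2) - phi_11 rho(1)] / [1 - phi_11 rho(1)] = [0.1913 - (0.1157)(0.1157)] / [1 - (0.1157)(0.1157)]
         = 0.17791351 / 0.98661351 = 0.180327.
  Update: phi_21 = phi_11 - phi_22 phi_11 = 0.1157 - (0.180327)(0.1157) = 0.094836.
Step k = 3:
  phi_33 = [rho(3) - phi_21 rho(2) - phi_22 rho(1)] / [1 - phi_21 rho(1) - phi_22 rho(2)]
    numerator   = -0.3905 - (0.094836)(0.1913) - (0.180327)(0.1157) = -0.42950604
    denominator = 1 - (0.094836)(0.1157) - (0.180327)(0.1913) = 0.95453082
  phi_33 = -0.42950604 / 0.95453082 = -0.45.
Therefore phi_{33} = -0.4500.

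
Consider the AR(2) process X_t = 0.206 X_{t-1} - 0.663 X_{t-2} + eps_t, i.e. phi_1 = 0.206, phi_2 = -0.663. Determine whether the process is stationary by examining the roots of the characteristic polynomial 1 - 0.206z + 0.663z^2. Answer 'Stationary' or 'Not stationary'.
\text{Stationary}

The AR(p) characteristic polynomial is P(z) = 1 - 0.206z + 0.663z^2.
Stationarity requires all roots to lie outside the unit circle, i.e. |z| > 1 for every root.
Set 1 + (-0.206) z + (0.663) z^2 = 0, i.e. a z^2 + b z + c = 0 with a = 0.663, b = -0.206, c = 1.
Discriminant D = b^2 - 4ac = (-0.206)^2 - 4*(0.663)*1 = 0.042436 - (2.652) = -2.609564.
D < 0, so the roots are the complex-conjugate pair z = (-b +/- i sqrt(-D)) / (2a) = 0.1554 +/- 1.2183i.
For a conjugate pair |z|^2 = z * conj(z) = (product of roots) = c/a = 1/(0.663) = 1.508296, so |z| = sqrt(1.508296) = 1.2281 for both roots.
Moduli of all roots: 1.2281, 1.2281.
All moduli strictly greater than 1? Yes.
Verdict: Stationary.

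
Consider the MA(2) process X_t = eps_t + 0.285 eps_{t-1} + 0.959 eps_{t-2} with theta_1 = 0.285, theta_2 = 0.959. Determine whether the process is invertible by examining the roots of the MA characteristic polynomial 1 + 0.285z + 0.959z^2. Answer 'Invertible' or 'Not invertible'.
\text{Invertible}

The MA(q) characteristic polynomial is P(z) = 1 + 0.285z + 0.959z^2.
Invertibility requires all roots to lie outside the unit circle, i.e. |z| > 1 for every root.
Set 1 + (0.285) z + (0.959) z^2 = 0, i.e. a z^2 + b z + c = 0 with a = 0.959, b = 0.285, c = 1.
Discriminant D = b^2 - 4ac = (0.285)^2 - 4*(0.959)*1 = 0.081225 - (3.836) = -3.754775.
D < 0, so the roots are the complex-conjugate pair z = (-b +/- i sqrt(-D)) / (2a) = -0.1486 +/- 1.0103i.
For a conjugate pair |z|^2 = z * conj(z) = (product of roots) = c/a = 1/(0.959) = 1.042753, so |z| = sqrt(1.042753) = 1.0212 for both roots.
Moduli of all roots: 1.0212, 1.0212.
All moduli strictly greater than 1? Yes.
Verdict: Invertible.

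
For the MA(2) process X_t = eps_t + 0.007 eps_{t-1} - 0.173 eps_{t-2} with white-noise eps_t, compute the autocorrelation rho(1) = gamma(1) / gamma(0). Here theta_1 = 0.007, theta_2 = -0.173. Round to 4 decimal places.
\rho(1) = 0.0056

For an MA(q) process with theta_0 = 1, the autocovariance is
  gamma(k) = sigma^2 * sum_{i=0..q-k} theta_i * theta_{i+k},
and rho(k) = gamma(k) / gamma(0). Sigma^2 cancels.
  numerator   = (1)*(0.007) + (0.007)*(-0.173) = 0.005789.
  denominator = (1)^2 + (0.007)^2 + (-0.173)^2 = 1.029978.
  rho(1) = 0.005789 / 1.029978 = 0.0056.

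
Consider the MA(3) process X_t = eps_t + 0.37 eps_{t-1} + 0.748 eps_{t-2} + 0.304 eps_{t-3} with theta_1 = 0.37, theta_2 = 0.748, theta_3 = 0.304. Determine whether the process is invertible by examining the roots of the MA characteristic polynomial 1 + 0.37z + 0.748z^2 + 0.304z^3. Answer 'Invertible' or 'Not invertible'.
\text{Invertible}

The MA(q) characteristic polynomial is P(z) = 1 + 0.37z + 0.748z^2 + 0.304z^3.
Invertibility requires all roots to lie outside the unit circle, i.e. |z| > 1 for every root.
Degree 3: look for a simple real root z0 first, then factor out (1 - z/z0) and solve the remaining quadratic.
Testing z0 = -2.5: P(-2.5) = 1 + (0.37)(-2.5) + (0.748)(-2.5)^2 + (0.304)(-2.5)^3
  = 1 + (-0.925) + (4.675) + (-4.75) = 0.  So z_0 = -2.5 is a root, |z_0| = 2.5.
Divide out the factor (1 + 0.4 z) = (1 - z/z0) (since 1/z0 = -0.4):
  P(z) = (1 + 0.4 z)(1 + (-0.03) z + (0.76) z^2)
  [check: z-coef -0.03 - (-0.4) = 0.37; z^2-coef 0.76 - (-0.4)(-0.03) = 0.748; z^3-coef -(-0.4)(0.76) = 0.304.]
Remaining roots from the quadratic factor 1 + (-0.03) z + (0.76) z^2:
  Set 1 + (-0.03) z + (0.76) z^2 = 0, i.e. a z^2 + b z + c = 0 with a = 0.76, b = -0.03, c = 1.
  Discriminant D = b^2 - 4ac = (-0.03)^2 - 4*(0.76)*1 = 0.0009 - (3.04) = -3.0391.
  D < 0, so the roots are the complex-conjugate pair z = (-b +/- i sqrt(-D)) / (2a) = 0.0197 +/- 1.1469i.
  For a conjugate pair |z|^2 = z * conj(z) = (product of roots) = c/a = 1/(0.76) = 1.315789, so |z| = sqrt(1.315789) = 1.1471 for both roots.
Moduli of all roots: 2.5000, 1.1471, 1.1471.
All moduli strictly greater than 1? Yes.
Verdict: Invertible.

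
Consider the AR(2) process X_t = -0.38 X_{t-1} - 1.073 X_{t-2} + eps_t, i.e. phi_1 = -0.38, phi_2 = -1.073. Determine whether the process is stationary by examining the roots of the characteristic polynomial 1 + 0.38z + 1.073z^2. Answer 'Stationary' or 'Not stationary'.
\text{Not stationary}

The AR(p) characteristic polynomial is P(z) = 1 + 0.38z + 1.073z^2.
Stationarity requires all roots to lie outside the unit circle, i.e. |z| > 1 for every root.
Set 1 + (0.38) z + (1.073) z^2 = 0, i.e. a z^2 + b z + c = 0 with a = 1.073, b = 0.38, c = 1.
Discriminant D = b^2 - 4ac = (0.38)^2 - 4*(1.073)*1 = 0.1444 - (4.292) = -4.1476.
D < 0, so the roots are the complex-conjugate pair z = (-b +/- i sqrt(-D)) / (2a) = -0.1771 +/- 0.949i.
For a conjugate pair |z|^2 = z * conj(z) = (product of roots) = c/a = 1/(1.073) = 0.931966, so |z| = sqrt(0.931966) = 0.9654 for both roots.
Moduli of all roots: 0.9654, 0.9654.
All moduli strictly greater than 1? No.
Verdict: Not stationary.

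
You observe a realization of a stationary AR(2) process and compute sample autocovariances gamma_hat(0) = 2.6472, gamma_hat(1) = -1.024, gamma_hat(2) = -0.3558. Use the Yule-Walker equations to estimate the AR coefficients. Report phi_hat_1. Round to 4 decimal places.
\hat\phi_{1} = -0.5160

The Yule-Walker equations for an AR(p) process read, in matrix form,
  Gamma_p phi = r_p,   with   (Gamma_p)_{ij} = gamma(|i - j|),
                       (r_p)_i = gamma(i),   i,j = 1..p.
Substitute the sample gammas (Toeplitz matrix and right-hand side of size 2):
  Gamma_p = [[2.6472, -1.024], [-1.024, 2.6472]]
  r_p     = [-1.024, -0.3558]
Written out:
  2.6472 phi_1 - 1.024 phi_2 = -1.024
  -1.024 phi_1 + 2.6472 phi_2 = -0.3558
Solve by Cramer's rule:
  det = gamma(0)^2 - gamma(1)^2 = (2.6472)^2 - (-1.024)^2 = 7.00766784 - 1.048576 = 5.95909184
  phi_hat_1 = [gamma(1) gamma(0) - gamma(1) gamma(2)] / det = [(-1.024)(2.6472) - (-1.024)(-0.3558)] / 5.95909184 = -3.075072 / 5.95909184 = -0.516
  phi_hat_2 = [gamma(0) gamma(2) - gamma(1)^2] / det = [(2.6472)(-0.3558) - (-1.024)^2] / 5.95909184 = -1.99044976 / 5.95909184 = -0.334
So phi_hat = [-0.5160, -0.3340].
Therefore phi_hat_1 = -0.5160.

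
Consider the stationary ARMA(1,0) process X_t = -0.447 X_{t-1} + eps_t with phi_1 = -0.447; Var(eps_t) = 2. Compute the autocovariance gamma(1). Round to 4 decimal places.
\gamma(1) = -1.1172

Multiply the model equation by X_{t-k} and take expectations. With theta_0 = psi_0 = 1 and psi_j the MA(infinity) weights, this gives
  gamma(k) - sum_i phi_i gamma(k-i) = c_k,
  c_k = sigma^2 * sum_{j=k..q} theta_j psi_{j-k}   (c_k = 0 for k > q),
using gamma(-m) = gamma(m).
Pure AR (q = 0): c_0 = sigma^2 = 2, c_k = 0 for k >= 1.
Equations for k = 0 and k = 1 (AR order 1):
  gamma(0) = phi_1 gamma(1) + c_0
  gamma(1) = phi_1 gamma(0) + c_1
Substituting the second into the first: gamma(0) (1 - phi_1^2) = c_0 + phi_1 c_1, so
  gamma(0) = c_0 / (1 - phi_1^2) = 2 / (1 - (-0.447)^2) = 2 / 0.800191 = 2.499403.
  gamma(1) = phi_1 gamma(0) = (-0.447)(2.499403) = -1.117233.
Therefore gamma(1) = -1.1172 (to 4 decimal places).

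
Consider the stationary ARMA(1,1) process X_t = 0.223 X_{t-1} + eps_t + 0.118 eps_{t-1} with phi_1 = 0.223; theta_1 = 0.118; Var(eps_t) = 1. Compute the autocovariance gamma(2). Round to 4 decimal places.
\gamma(2) = 0.0821

Multiply the model equation by X_{t-k} and take expectations. With theta_0 = psi_0 = 1 and psi_j the MA(infinity) weights, this gives
  gamma(k) - sum_i phi_i gamma(k-i) = c_k,
  c_k = sigma^2 * sum_{j=k..q} theta_j psi_{j-k}   (c_k = 0 for k > q),
using gamma(-m) = gamma(m).
psi-weights needed (psi_j = theta_j + sum_i phi_i psi_{j-i}):
  psi_1 = theta_1 + phi_1 = 0.118 + (0.223) = 0.341
Right-hand sides:
  c_0 = sigma^2 (1 + theta_1 psi_1) = 1 * (1 + (0.118)(0.341)) = 1 * 1.040238 = 1.040238
  c_1 = sigma^2 theta_1 = 1 * (0.118) = 0.118
  c_2 = 0
Equations for k = 0 and k = 1 (AR order 1):
  gamma(0) = phi_1 gamma(1) + c_0
  gamma(1) = phi_1 gamma(0) + c_1
Substituting the second into the first: gamma(0) (1 - phi_1^2) = c_0 + phi_1 c_1, so
  gamma(0) = (c_0 + phi_1 c_1) / (1 - phi_1^2) = (1.040238 + (0.223)(0.118)) / (1 - (0.223)^2) = 1.066552 / 0.950271 = 1.122366.
  gamma(1) = phi_1 gamma(0) + c_1 = (0.223)(1.122366) + (0.118) = 0.368288.
For k = 2 (> q): gamma(2) = phi_1 gamma(1) = (0.223)(0.368288) = 0.082128.
Therefore gamma(2) = 0.0821 (to 4 decimal places).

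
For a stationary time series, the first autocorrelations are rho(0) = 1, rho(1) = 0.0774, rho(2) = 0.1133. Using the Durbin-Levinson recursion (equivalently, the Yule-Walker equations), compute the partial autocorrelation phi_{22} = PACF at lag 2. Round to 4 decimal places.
\phi_{22} = 0.1080

The PACF at lag k is phi_{kk}, the last component of the solution
to the Yule-Walker system G_k phi = r_k where
  (G_k)_{ij} = rho(|i - j|), (r_k)_i = rho(i), i,j = 1..k.
Equivalently, Durbin-Levinson gives phi_{kk} iteratively:
  phi_{11} = rho(1)
  phi_{kk} = [rho(k) - sum_{j=1..k-1} phi_{k-1,j} rho(k-j)]
            / [1 - sum_{j=1..k-1} phi_{k-1,j} rho(j)],
  phi_{k,j} = phi_{k-1,j} - phi_{kk} phi_{k-1,k-j},  j = 1..k-1.
Step k = 1:
  phi_11 = rho(1) = 0.0774.
Step k = 2:
  phi_22 = [rho(2) - phi_11 rho(1)] / [1 - phi_11 rho(1)] = [0.1133 - (0.0774)(0.0774)] / [1 - (0.0774)(0.0774)]
         = 0.10730924 / 0.99400924 = 0.108.
Therefore phi_{22} = 0.1080.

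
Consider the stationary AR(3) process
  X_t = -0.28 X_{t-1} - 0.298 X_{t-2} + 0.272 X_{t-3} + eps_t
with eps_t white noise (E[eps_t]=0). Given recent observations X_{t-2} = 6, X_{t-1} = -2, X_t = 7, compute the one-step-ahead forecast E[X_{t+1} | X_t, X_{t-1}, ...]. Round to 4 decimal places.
E[X_{t+1} \mid \mathcal F_t] = 0.2680

For an AR(p) model X_t = c + sum_i phi_i X_{t-i} + eps_t, the
one-step-ahead conditional mean is
  E[X_{t+1} | X_t, ...] = c + sum_i phi_i X_{t+1-i}.
Substitute known values:
  E[X_{t+1} | ...] = (-0.28) * (7) + (-0.298) * (-2) + (0.272) * (6)
                   = 0.2680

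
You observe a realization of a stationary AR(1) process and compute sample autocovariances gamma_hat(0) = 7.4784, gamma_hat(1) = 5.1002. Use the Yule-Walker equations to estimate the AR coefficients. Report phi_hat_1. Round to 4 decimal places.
\hat\phi_{1} = 0.6820

The Yule-Walker equations for an AR(p) process read, in matrix form,
  Gamma_p phi = r_p,   with   (Gamma_p)_{ij} = gamma(|i - j|),
                       (r_p)_i = gamma(i),   i,j = 1..p.
Substitute the sample gammas (Toeplitz matrix and right-hand side of size 1):
  Gamma_p = [[7.4784]]
  r_p     = [5.1002]
With p = 1 this is the single equation gamma(0) phi_1 = gamma(1):
  phi_hat_1 = gamma(1) / gamma(0) = 5.1002 / 7.4784 = 0.6820.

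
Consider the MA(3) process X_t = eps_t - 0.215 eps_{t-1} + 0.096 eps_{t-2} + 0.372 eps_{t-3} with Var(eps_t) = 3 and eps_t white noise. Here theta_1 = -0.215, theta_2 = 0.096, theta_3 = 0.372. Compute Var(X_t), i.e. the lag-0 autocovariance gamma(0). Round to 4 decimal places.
\gamma(0) = 3.5815

For an MA(q) process X_t = eps_t + sum_i theta_i eps_{t-i} with
Var(eps_t) = sigma^2, the variance is
  gamma(0) = sigma^2 * (1 + sum_i theta_i^2).
  sum_i theta_i^2 = (-0.215)^2 + (0.096)^2 + (0.372)^2 = 0.046225 + 0.009216 + 0.138384 = 0.193825.
  gamma(0) = 3 * (1 + 0.193825) = 3 * 1.193825 = 3.581475, which rounds to 3.5815.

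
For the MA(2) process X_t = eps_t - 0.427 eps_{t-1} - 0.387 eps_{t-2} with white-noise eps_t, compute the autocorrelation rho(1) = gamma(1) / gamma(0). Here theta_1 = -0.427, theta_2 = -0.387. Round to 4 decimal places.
\rho(1) = -0.1965

For an MA(q) process with theta_0 = 1, the autocovariance is
  gamma(k) = sigma^2 * sum_{i=0..q-k} theta_i * theta_{i+k},
and rho(k) = gamma(k) / gamma(0). Sigma^2 cancels.
  numerator   = (1)*(-0.427) + (-0.427)*(-0.387) = -0.261751.
  denominator = (1)^2 + (-0.427)^2 + (-0.387)^2 = 1.332098.
  rho(1) = -0.261751 / 1.332098 = -0.1965.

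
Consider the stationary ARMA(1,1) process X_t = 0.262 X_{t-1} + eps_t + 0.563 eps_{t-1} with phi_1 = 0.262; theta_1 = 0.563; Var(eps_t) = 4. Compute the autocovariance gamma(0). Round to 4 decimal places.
\gamma(0) = 6.9232

Multiply the model equation by X_{t-k} and take expectations. With theta_0 = psi_0 = 1 and psi_j the MA(infinity) weights, this gives
  gamma(k) - sum_i phi_i gamma(k-i) = c_k,
  c_k = sigma^2 * sum_{j=k..q} theta_j psi_{j-k}   (c_k = 0 for k > q),
using gamma(-m) = gamma(m).
psi-weights needed (psi_j = theta_j + sum_i phi_i psi_{j-i}):
  psi_1 = theta_1 + phi_1 = 0.563 + (0.262) = 0.825
Right-hand sides:
  c_0 = sigma^2 (1 + theta_1 psi_1) = 4 * (1 + (0.563)(0.825)) = 4 * 1.464475 = 5.8579
  c_1 = sigma^2 theta_1 = 4 * (0.563) = 2.252
  c_2 = 0
Equations for k = 0 and k = 1 (AR order 1):
  gamma(0) = phi_1 gamma(1) + c_0
  gamma(1) = phi_1 gamma(0) + c_1
Substituting the second into the first: gamma(0) (1 - phi_1^2) = c_0 + phi_1 c_1, so
  gamma(0) = (c_0 + phi_1 c_1) / (1 - phi_1^2) = (5.8579 + (0.262)(2.252)) / (1 - (0.262)^2) = 6.447924 / 0.931356 = 6.923157.
Therefore gamma(0) = 6.9232 (to 4 decimal places).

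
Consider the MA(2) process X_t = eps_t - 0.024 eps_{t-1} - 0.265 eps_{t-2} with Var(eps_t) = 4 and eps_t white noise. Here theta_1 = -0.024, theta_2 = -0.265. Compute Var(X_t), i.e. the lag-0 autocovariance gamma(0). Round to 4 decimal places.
\gamma(0) = 4.2832

For an MA(q) process X_t = eps_t + sum_i theta_i eps_{t-i} with
Var(eps_t) = sigma^2, the variance is
  gamma(0) = sigma^2 * (1 + sum_i theta_i^2).
  sum_i theta_i^2 = (-0.024)^2 + (-0.265)^2 = 0.000576 + 0.070225 = 0.070801.
  gamma(0) = 4 * (1 + 0.070801) = 4 * 1.070801 = 4.283204, which rounds to 4.2832.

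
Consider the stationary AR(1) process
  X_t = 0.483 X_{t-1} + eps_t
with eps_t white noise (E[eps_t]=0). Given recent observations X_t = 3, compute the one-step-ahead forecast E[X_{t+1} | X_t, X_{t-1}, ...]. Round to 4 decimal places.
E[X_{t+1} \mid \mathcal F_t] = 1.4490

For an AR(p) model X_t = c + sum_i phi_i X_{t-i} + eps_t, the
one-step-ahead conditional mean is
  E[X_{t+1} | X_t, ...] = c + sum_i phi_i X_{t+1-i}.
Substitute known values:
  E[X_{t+1} | ...] = (0.483) * (3)
                   = 1.4490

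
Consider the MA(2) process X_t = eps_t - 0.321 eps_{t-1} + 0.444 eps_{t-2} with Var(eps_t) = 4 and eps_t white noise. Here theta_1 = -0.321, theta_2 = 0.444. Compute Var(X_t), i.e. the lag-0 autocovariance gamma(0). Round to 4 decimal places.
\gamma(0) = 5.2007

For an MA(q) process X_t = eps_t + sum_i theta_i eps_{t-i} with
Var(eps_t) = sigma^2, the variance is
  gamma(0) = sigma^2 * (1 + sum_i theta_i^2).
  sum_i theta_i^2 = (-0.321)^2 + (0.444)^2 = 0.103041 + 0.197136 = 0.300177.
  gamma(0) = 4 * (1 + 0.300177) = 4 * 1.300177 = 5.200708, which rounds to 5.2007.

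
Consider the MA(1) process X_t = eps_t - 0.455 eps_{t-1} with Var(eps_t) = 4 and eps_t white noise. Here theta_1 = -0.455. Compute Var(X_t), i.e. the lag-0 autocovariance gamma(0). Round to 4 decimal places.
\gamma(0) = 4.8281

For an MA(q) process X_t = eps_t + sum_i theta_i eps_{t-i} with
Var(eps_t) = sigma^2, the variance is
  gamma(0) = sigma^2 * (1 + sum_i theta_i^2).
  sum_i theta_i^2 = (-0.455)^2 = 0.207025.
  gamma(0) = 4 * (1 + 0.207025) = 4 * 1.207025 = 4.8281.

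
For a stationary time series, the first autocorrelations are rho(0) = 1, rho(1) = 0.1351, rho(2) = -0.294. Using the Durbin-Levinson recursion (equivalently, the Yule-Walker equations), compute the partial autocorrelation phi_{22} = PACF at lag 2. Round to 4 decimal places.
\phi_{22} = -0.3181

The PACF at lag k is phi_{kk}, the last component of the solution
to the Yule-Walker system G_k phi = r_k where
  (G_k)_{ij} = rho(|i - j|), (r_k)_i = rho(i), i,j = 1..k.
Equivalently, Durbin-Levinson gives phi_{kk} iteratively:
  phi_{11} = rho(1)
  phi_{kk} = [rho(k) - sum_{j=1..k-1} phi_{k-1,j} rho(k-j)]
            / [1 - sum_{j=1..k-1} phi_{k-1,j} rho(j)],
  phi_{k,j} = phi_{k-1,j} - phi_{kk} phi_{k-1,k-j},  j = 1..k-1.
Step k = 1:
  phi_11 = rho(1) = 0.1351.
Step k = 2:
  phi_22 = [rho(2) - phi_11 rho(1)] / [1 - phi_11 rho(1)] = [-0.294 - (0.1351)(0.1351)] / [1 - (0.1351)(0.1351)]
         = -0.31225201 / 0.98174799 = -0.3181.
Therefore phi_{22} = -0.3181.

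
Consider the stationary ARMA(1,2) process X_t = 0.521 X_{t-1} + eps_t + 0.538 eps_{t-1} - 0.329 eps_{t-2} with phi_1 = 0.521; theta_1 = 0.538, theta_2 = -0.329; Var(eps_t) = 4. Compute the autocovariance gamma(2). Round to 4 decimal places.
\gamma(2) = 1.4565

Multiply the model equation by X_{t-k} and take expectations. With theta_0 = psi_0 = 1 and psi_j the MA(infinity) weights, this gives
  gamma(k) - sum_i phi_i gamma(k-i) = c_k,
  c_k = sigma^2 * sum_{j=k..q} theta_j psi_{j-k}   (c_k = 0 for k > q),
using gamma(-m) = gamma(m).
psi-weights needed (psi_j = theta_j + sum_i phi_i psi_{j-i}):
  psi_1 = theta_1 + phi_1 = 0.538 + (0.521) = 1.059
  psi_2 = theta_2 + phi_1 psi_1 = -0.329 + (0.521)(1.059) = 0.222739
Right-hand sides:
  c_0 = sigma^2 (1 + theta_1 psi_1 + theta_2 psi_2) = 4 * (1 + (0.538)(1.059) + (-0.329)(0.222739)) = 4 * 1.496461 = 5.985843
  c_1 = sigma^2 (theta_1 + theta_2 psi_1) = 4 * (0.538 + (-0.329)(1.059)) = 0.758356
  c_2 = sigma^2 theta_2 = 4 * (-0.329) = -1.316
Equations for k = 0 and k = 1 (AR order 1):
  gamma(0) = phi_1 gamma(1) + c_0
  gamma(1) = phi_1 gamma(0) + c_1
Substituting the second into the first: gamma(0) (1 - phi_1^2) = c_0 + phi_1 c_1, so
  gamma(0) = (c_0 + phi_1 c_1) / (1 - phi_1^2) = (5.985843 + (0.521)(0.758356)) / (1 - (0.521)^2) = 6.380947 / 0.728559 = 8.758312.
  gamma(1) = phi_1 gamma(0) + c_1 = (0.521)(8.758312) + (0.758356) = 5.321436.
For k = 2: gamma(2) = phi_1 gamma(1) + c_2
  = (0.521)(5.321436) + (-1.316) = 1.456468.
Therefore gamma(2) = 1.4565 (to 4 decimal places).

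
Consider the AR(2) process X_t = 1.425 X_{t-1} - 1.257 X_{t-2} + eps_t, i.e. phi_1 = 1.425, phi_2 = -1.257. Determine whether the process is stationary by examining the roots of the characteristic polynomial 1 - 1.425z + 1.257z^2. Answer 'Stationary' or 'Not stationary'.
\text{Not stationary}

The AR(p) characteristic polynomial is P(z) = 1 - 1.425z + 1.257z^2.
Stationarity requires all roots to lie outside the unit circle, i.e. |z| > 1 for every root.
Set 1 + (-1.425) z + (1.257) z^2 = 0, i.e. a z^2 + b z + c = 0 with a = 1.257, b = -1.425, c = 1.
Discriminant D = b^2 - 4ac = (-1.425)^2 - 4*(1.257)*1 = 2.030625 - (5.028) = -2.997375.
D < 0, so the roots are the complex-conjugate pair z = (-b +/- i sqrt(-D)) / (2a) = 0.5668 +/- 0.6887i.
For a conjugate pair |z|^2 = z * conj(z) = (product of roots) = c/a = 1/(1.257) = 0.795545, so |z| = sqrt(0.795545) = 0.8919 for both roots.
Moduli of all roots: 0.8919, 0.8919.
All moduli strictly greater than 1? No.
Verdict: Not stationary.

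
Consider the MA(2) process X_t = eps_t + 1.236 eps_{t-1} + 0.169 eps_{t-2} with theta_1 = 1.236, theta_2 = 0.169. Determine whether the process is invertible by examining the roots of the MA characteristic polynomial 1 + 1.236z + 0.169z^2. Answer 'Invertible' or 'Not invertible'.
\text{Not invertible}

The MA(q) characteristic polynomial is P(z) = 1 + 1.236z + 0.169z^2.
Invertibility requires all roots to lie outside the unit circle, i.e. |z| > 1 for every root.
Set 1 + (1.236) z + (0.169) z^2 = 0, i.e. a z^2 + b z + c = 0 with a = 0.169, b = 1.236, c = 1.
Discriminant D = b^2 - 4ac = (1.236)^2 - 4*(0.169)*1 = 1.527696 - (0.676) = 0.851696.
D >= 0, so the roots are real: z = (-b +/- sqrt(D)) / (2a) = (-1.236 +/- 0.922874) / (0.338).
  z_1 = (-1.236 + 0.922874) / (0.338) = -0.9264,   |z_1| = 0.9264.
  z_2 = (-1.236 - 0.922874) / (0.338) = -6.3872,   |z_2| = 6.3872.
Moduli of all roots: 0.9264, 6.3872.
All moduli strictly greater than 1? No.
Verdict: Not invertible.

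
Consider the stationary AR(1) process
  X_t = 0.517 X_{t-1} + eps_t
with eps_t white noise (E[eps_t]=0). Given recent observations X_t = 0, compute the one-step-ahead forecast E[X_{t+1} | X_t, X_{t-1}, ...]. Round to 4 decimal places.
E[X_{t+1} \mid \mathcal F_t] = 0.0000

For an AR(p) model X_t = c + sum_i phi_i X_{t-i} + eps_t, the
one-step-ahead conditional mean is
  E[X_{t+1} | X_t, ...] = c + sum_i phi_i X_{t+1-i}.
Substitute known values:
  E[X_{t+1} | ...] = (0.517) * (0)
                   = 0.0000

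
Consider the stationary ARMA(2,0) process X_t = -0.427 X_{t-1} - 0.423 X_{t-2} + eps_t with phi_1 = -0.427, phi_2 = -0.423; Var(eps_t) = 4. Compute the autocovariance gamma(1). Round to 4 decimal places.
\gamma(1) = -1.6065

Multiply the model equation by X_{t-k} and take expectations. With theta_0 = psi_0 = 1 and psi_j the MA(infinity) weights, this gives
  gamma(k) - sum_i phi_i gamma(k-i) = c_k,
  c_k = sigma^2 * sum_{j=k..q} theta_j psi_{j-k}   (c_k = 0 for k > q),
using gamma(-m) = gamma(m).
Pure AR (q = 0): c_0 = sigma^2 = 4, c_k = 0 for k >= 1.
Equations for k = 0, 1, 2 (AR order 2, c_2 = 0):
  (E0) gamma(0) = phi_1 gamma(1) + phi_2 gamma(2) + c_0
  (E1) gamma(1) = phi_1 gamma(0) + phi_2 gamma(1) + c_1
  (E2) gamma(2) = phi_1 gamma(1) + phi_2 gamma(0)
From (E1): gamma(1) = A gamma(0) + B with
  A = phi_1 / (1 - phi_2) = -0.427 / 1.423 = -0.30007,   B = c_1 / (1 - phi_2) = 0 / 1.423 = 0.
Insert (E2) into (E0): gamma(0) (1 - phi_2^2) = phi_1 (1 + phi_2) gamma(1) + c_0.
  phi_1 (1 + phi_2) = (-0.427)(0.577) = -0.246379,   1 - phi_2^2 = 0.821071.
Replace gamma(1) by A gamma(0) + B and collect gamma(0):
  gamma(0) [0.821071 - (-0.246379)(-0.30007)] = c_0 = 4
  gamma(0) * 0.74714 = 4
  gamma(0) = 4 / 0.74714 = 5.353749.
  gamma(1) = A gamma(0) = (-0.30007)(5.353749) = -1.606501.
Therefore gamma(1) = -1.6065 (to 4 decimal places).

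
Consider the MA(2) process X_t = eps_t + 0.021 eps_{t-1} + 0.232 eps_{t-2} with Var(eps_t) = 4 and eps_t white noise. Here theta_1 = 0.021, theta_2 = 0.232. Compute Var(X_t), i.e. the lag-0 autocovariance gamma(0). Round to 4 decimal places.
\gamma(0) = 4.2171

For an MA(q) process X_t = eps_t + sum_i theta_i eps_{t-i} with
Var(eps_t) = sigma^2, the variance is
  gamma(0) = sigma^2 * (1 + sum_i theta_i^2).
  sum_i theta_i^2 = (0.021)^2 + (0.232)^2 = 0.000441 + 0.053824 = 0.054265.
  gamma(0) = 4 * (1 + 0.054265) = 4 * 1.054265 = 4.21706, which rounds to 4.2171.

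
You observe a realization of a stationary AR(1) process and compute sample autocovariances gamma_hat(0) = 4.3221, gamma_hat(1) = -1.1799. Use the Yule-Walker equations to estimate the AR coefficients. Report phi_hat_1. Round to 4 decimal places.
\hat\phi_{1} = -0.2730

The Yule-Walker equations for an AR(p) process read, in matrix form,
  Gamma_p phi = r_p,   with   (Gamma_p)_{ij} = gamma(|i - j|),
                       (r_p)_i = gamma(i),   i,j = 1..p.
Substitute the sample gammas (Toeplitz matrix and right-hand side of size 1):
  Gamma_p = [[4.3221]]
  r_p     = [-1.1799]
With p = 1 this is the single equation gamma(0) phi_1 = gamma(1):
  phi_hat_1 = gamma(1) / gamma(0) = -1.1799 / 4.3221 = -0.2730.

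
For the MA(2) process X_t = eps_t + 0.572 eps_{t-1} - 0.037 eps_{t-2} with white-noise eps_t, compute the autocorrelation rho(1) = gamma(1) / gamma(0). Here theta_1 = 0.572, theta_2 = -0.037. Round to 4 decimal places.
\rho(1) = 0.4146

For an MA(q) process with theta_0 = 1, the autocovariance is
  gamma(k) = sigma^2 * sum_{i=0..q-k} theta_i * theta_{i+k},
and rho(k) = gamma(k) / gamma(0). Sigma^2 cancels.
  numerator   = (1)*(0.572) + (0.572)*(-0.037) = 0.550836.
  denominator = (1)^2 + (0.572)^2 + (-0.037)^2 = 1.328553.
  rho(1) = 0.550836 / 1.328553 = 0.4146.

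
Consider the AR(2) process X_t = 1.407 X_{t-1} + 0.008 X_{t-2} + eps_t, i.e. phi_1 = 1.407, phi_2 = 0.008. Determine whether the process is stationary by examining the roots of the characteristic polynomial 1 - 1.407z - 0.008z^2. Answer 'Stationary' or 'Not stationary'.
\text{Not stationary}

The AR(p) characteristic polynomial is P(z) = 1 - 1.407z - 0.008z^2.
Stationarity requires all roots to lie outside the unit circle, i.e. |z| > 1 for every root.
Set 1 + (-1.407) z + (-0.008) z^2 = 0, i.e. a z^2 + b z + c = 0 with a = -0.008, b = -1.407, c = 1.
Discriminant D = b^2 - 4ac = (-1.407)^2 - 4*(-0.008)*1 = 1.979649 - (-0.032) = 2.011649.
D >= 0, so the roots are real: z = (-b +/- sqrt(D)) / (2a) = (1.407 +/- 1.418326) / (-0.016).
  z_1 = (1.407 + 1.418326) / (-0.016) = -176.5829,   |z_1| = 176.5829.
  z_2 = (1.407 - 1.418326) / (-0.016) = 0.7079,   |z_2| = 0.7079.
Moduli of all roots: 176.5829, 0.7079.
All moduli strictly greater than 1? No.
Verdict: Not stationary.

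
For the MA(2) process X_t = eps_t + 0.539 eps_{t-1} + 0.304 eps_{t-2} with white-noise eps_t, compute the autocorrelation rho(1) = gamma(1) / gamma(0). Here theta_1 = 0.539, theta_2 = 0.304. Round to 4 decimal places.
\rho(1) = 0.5082

For an MA(q) process with theta_0 = 1, the autocovariance is
  gamma(k) = sigma^2 * sum_{i=0..q-k} theta_i * theta_{i+k},
and rho(k) = gamma(k) / gamma(0). Sigma^2 cancels.
  numerator   = (1)*(0.539) + (0.539)*(0.304) = 0.702856.
  denominator = (1)^2 + (0.539)^2 + (0.304)^2 = 1.382937.
  rho(1) = 0.702856 / 1.382937 = 0.5082.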